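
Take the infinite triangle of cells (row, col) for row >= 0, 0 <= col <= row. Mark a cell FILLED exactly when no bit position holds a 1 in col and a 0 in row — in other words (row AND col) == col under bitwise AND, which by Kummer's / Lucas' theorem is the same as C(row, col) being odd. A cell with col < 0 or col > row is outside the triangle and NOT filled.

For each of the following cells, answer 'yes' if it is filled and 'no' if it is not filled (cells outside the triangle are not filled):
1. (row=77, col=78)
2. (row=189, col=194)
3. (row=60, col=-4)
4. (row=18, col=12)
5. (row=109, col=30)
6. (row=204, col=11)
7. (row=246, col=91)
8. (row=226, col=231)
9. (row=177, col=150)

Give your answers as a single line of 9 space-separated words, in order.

(77,78): col outside [0, 77] -> not filled
(189,194): col outside [0, 189] -> not filled
(60,-4): col outside [0, 60] -> not filled
(18,12): row=0b10010, col=0b1100, row AND col = 0b0 = 0; 0 != 12 -> empty
(109,30): row=0b1101101, col=0b11110, row AND col = 0b1100 = 12; 12 != 30 -> empty
(204,11): row=0b11001100, col=0b1011, row AND col = 0b1000 = 8; 8 != 11 -> empty
(246,91): row=0b11110110, col=0b1011011, row AND col = 0b1010010 = 82; 82 != 91 -> empty
(226,231): col outside [0, 226] -> not filled
(177,150): row=0b10110001, col=0b10010110, row AND col = 0b10010000 = 144; 144 != 150 -> empty

Answer: no no no no no no no no no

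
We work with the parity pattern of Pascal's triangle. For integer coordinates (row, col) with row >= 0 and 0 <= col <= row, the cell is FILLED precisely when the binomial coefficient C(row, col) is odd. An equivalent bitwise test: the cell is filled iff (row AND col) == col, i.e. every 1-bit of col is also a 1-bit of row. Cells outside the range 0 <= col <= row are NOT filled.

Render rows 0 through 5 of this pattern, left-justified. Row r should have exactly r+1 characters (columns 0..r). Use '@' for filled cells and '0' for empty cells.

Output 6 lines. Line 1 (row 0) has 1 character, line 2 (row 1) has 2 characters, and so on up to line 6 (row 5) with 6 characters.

r0=0: @
r1=1: @@
r2=10: @0@
r3=11: @@@@
r4=100: @000@
r5=101: @@00@@

Answer: @
@@
@0@
@@@@
@000@
@@00@@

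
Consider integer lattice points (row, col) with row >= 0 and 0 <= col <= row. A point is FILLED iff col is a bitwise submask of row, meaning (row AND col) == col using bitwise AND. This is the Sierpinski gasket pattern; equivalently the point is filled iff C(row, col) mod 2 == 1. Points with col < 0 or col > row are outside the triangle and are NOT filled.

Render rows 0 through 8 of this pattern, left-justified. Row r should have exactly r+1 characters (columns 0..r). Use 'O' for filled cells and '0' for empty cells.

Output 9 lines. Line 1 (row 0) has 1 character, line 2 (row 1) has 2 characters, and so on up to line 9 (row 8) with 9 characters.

Answer: O
OO
O0O
OOOO
O000O
OO00OO
O0O0O0O
OOOOOOOO
O0000000O

Derivation:
r0=0: O
r1=1: OO
r2=10: O0O
r3=11: OOOO
r4=100: O000O
r5=101: OO00OO
r6=110: O0O0O0O
r7=111: OOOOOOOO
r8=1000: O0000000O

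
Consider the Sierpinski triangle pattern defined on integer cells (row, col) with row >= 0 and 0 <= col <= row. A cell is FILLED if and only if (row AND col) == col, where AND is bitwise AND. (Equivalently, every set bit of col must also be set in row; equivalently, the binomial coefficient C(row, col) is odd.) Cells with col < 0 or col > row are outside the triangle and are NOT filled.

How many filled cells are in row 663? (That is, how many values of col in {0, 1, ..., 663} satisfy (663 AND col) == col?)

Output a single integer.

663 in binary = 1010010111
popcount(663) = number of 1-bits in 1010010111 = 6
A col c satisfies (663 AND c) == c iff every set bit of c is also set in 663; each of the 6 set bits of 663 can independently be on or off in c.
count = 2^6 = 64

Answer: 64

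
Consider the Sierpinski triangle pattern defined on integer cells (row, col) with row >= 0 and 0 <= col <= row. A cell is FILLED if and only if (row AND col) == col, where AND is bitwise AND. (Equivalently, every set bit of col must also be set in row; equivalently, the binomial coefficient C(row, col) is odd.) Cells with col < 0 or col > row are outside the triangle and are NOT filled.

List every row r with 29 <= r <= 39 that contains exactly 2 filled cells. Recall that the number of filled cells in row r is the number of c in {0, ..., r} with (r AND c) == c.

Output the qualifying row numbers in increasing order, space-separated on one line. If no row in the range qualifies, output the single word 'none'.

Row r has 2^popcount(r) filled cells, so we need popcount(r) = log2(2) = 1.
Scan r = 29..39 and keep those with exactly 1 one-bits:
r=29=11101 popcount=4 -> skip
r=30=11110 popcount=4 -> skip
r=31=11111 popcount=5 -> skip
r=32=100000 popcount=1 -> KEEP
r=33=100001 popcount=2 -> skip
r=34=100010 popcount=2 -> skip
r=35=100011 popcount=3 -> skip
r=36=100100 popcount=2 -> skip
r=37=100101 popcount=3 -> skip
r=38=100110 popcount=3 -> skip
r=39=100111 popcount=4 -> skip
Kept rows: 32

Answer: 32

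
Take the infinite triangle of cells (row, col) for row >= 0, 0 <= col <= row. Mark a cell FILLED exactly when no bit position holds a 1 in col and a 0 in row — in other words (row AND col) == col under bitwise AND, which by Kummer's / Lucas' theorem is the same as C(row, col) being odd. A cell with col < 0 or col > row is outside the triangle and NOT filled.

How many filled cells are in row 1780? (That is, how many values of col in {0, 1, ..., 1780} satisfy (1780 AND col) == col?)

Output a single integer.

Answer: 128

Derivation:
1780 in binary = 11011110100
popcount(1780) = number of 1-bits in 11011110100 = 7
A col c satisfies (1780 AND c) == c iff every set bit of c is also set in 1780; each of the 7 set bits of 1780 can independently be on or off in c.
count = 2^7 = 128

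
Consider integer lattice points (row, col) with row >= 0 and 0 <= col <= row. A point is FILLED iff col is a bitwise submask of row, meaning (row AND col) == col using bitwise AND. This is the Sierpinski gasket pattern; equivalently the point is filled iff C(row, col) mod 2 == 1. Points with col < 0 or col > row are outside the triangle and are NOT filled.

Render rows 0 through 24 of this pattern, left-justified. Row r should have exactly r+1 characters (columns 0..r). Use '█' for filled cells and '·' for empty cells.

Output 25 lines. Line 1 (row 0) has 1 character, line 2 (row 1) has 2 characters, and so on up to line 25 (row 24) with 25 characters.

Answer: █
██
█·█
████
█···█
██··██
█·█·█·█
████████
█·······█
██······██
█·█·····█·█
████····████
█···█···█···█
██··██··██··██
█·█·█·█·█·█·█·█
████████████████
█···············█
██··············██
█·█·············█·█
████············████
█···█···········█···█
██··██··········██··██
█·█·█·█·········█·█·█·█
████████········████████
█·······█·······█·······█

Derivation:
r0=0: █
r1=1: ██
r2=10: █·█
r3=11: ████
r4=100: █···█
r5=101: ██··██
r6=110: █·█·█·█
r7=111: ████████
r8=1000: █·······█
r9=1001: ██······██
r10=1010: █·█·····█·█
r11=1011: ████····████
r12=1100: █···█···█···█
r13=1101: ██··██··██··██
r14=1110: █·█·█·█·█·█·█·█
r15=1111: ████████████████
r16=10000: █···············█
r17=10001: ██··············██
r18=10010: █·█·············█·█
r19=10011: ████············████
r20=10100: █···█···········█···█
r21=10101: ██··██··········██··██
r22=10110: █·█·█·█·········█·█·█·█
r23=10111: ████████········████████
r24=11000: █·······█·······█·······█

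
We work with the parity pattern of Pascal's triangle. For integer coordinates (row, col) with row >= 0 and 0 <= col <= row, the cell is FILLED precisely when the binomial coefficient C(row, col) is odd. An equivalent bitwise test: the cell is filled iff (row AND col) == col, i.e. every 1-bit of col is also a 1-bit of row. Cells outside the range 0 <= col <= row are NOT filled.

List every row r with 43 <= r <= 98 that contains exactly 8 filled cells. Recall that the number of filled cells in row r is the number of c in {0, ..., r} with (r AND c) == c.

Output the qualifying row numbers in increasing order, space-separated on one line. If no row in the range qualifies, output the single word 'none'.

Row r has 2^popcount(r) filled cells, so we need popcount(r) = log2(8) = 3.
Scan r = 43..98 and keep those with exactly 3 one-bits:
r=43=101011 popcount=4 -> skip
r=44=101100 popcount=3 -> KEEP
r=45=101101 popcount=4 -> skip
r=46=101110 popcount=4 -> skip
r=47=101111 popcount=5 -> skip
r=48=110000 popcount=2 -> skip
r=49=110001 popcount=3 -> KEEP
r=50=110010 popcount=3 -> KEEP
r=51=110011 popcount=4 -> skip
r=52=110100 popcount=3 -> KEEP
r=53=110101 popcount=4 -> skip
r=54=110110 popcount=4 -> skip
r=55=110111 popcount=5 -> skip
r=56=111000 popcount=3 -> KEEP
r=57=111001 popcount=4 -> skip
r=58=111010 popcount=4 -> skip
r=59=111011 popcount=5 -> skip
r=60=111100 popcount=4 -> skip
r=61=111101 popcount=5 -> skip
r=62=111110 popcount=5 -> skip
r=63=111111 popcount=6 -> skip
r=64=1000000 popcount=1 -> skip
r=65=1000001 popcount=2 -> skip
r=66=1000010 popcount=2 -> skip
r=67=1000011 popcount=3 -> KEEP
r=68=1000100 popcount=2 -> skip
r=69=1000101 popcount=3 -> KEEP
r=70=1000110 popcount=3 -> KEEP
r=71=1000111 popcount=4 -> skip
r=72=1001000 popcount=2 -> skip
r=73=1001001 popcount=3 -> KEEP
r=74=1001010 popcount=3 -> KEEP
r=75=1001011 popcount=4 -> skip
r=76=1001100 popcount=3 -> KEEP
r=77=1001101 popcount=4 -> skip
r=78=1001110 popcount=4 -> skip
r=79=1001111 popcount=5 -> skip
r=80=1010000 popcount=2 -> skip
r=81=1010001 popcount=3 -> KEEP
r=82=1010010 popcount=3 -> KEEP
r=83=1010011 popcount=4 -> skip
r=84=1010100 popcount=3 -> KEEP
r=85=1010101 popcount=4 -> skip
r=86=1010110 popcount=4 -> skip
r=87=1010111 popcount=5 -> skip
r=88=1011000 popcount=3 -> KEEP
r=89=1011001 popcount=4 -> skip
r=90=1011010 popcount=4 -> skip
r=91=1011011 popcount=5 -> skip
r=92=1011100 popcount=4 -> skip
r=93=1011101 popcount=5 -> skip
r=94=1011110 popcount=5 -> skip
r=95=1011111 popcount=6 -> skip
r=96=1100000 popcount=2 -> skip
r=97=1100001 popcount=3 -> KEEP
r=98=1100010 popcount=3 -> KEEP
Kept rows: 44 49 50 52 56 67 69 70 73 74 76 81 82 84 88 97 98

Answer: 44 49 50 52 56 67 69 70 73 74 76 81 82 84 88 97 98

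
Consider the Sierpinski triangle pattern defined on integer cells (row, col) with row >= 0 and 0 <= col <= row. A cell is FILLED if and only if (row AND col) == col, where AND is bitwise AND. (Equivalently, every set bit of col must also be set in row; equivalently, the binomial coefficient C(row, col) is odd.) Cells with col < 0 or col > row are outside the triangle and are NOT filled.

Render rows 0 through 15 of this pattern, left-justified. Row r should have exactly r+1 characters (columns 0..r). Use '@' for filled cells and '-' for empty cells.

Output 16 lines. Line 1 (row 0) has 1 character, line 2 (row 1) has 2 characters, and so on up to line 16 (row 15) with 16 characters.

Answer: @
@@
@-@
@@@@
@---@
@@--@@
@-@-@-@
@@@@@@@@
@-------@
@@------@@
@-@-----@-@
@@@@----@@@@
@---@---@---@
@@--@@--@@--@@
@-@-@-@-@-@-@-@
@@@@@@@@@@@@@@@@

Derivation:
r0=0: @
r1=1: @@
r2=10: @-@
r3=11: @@@@
r4=100: @---@
r5=101: @@--@@
r6=110: @-@-@-@
r7=111: @@@@@@@@
r8=1000: @-------@
r9=1001: @@------@@
r10=1010: @-@-----@-@
r11=1011: @@@@----@@@@
r12=1100: @---@---@---@
r13=1101: @@--@@--@@--@@
r14=1110: @-@-@-@-@-@-@-@
r15=1111: @@@@@@@@@@@@@@@@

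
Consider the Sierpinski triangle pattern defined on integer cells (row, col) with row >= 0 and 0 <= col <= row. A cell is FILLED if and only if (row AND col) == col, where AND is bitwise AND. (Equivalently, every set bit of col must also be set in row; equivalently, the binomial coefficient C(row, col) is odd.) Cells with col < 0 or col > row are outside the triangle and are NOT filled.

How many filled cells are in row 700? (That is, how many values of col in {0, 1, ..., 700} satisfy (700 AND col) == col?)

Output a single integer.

700 in binary = 1010111100
popcount(700) = number of 1-bits in 1010111100 = 6
A col c satisfies (700 AND c) == c iff every set bit of c is also set in 700; each of the 6 set bits of 700 can independently be on or off in c.
count = 2^6 = 64

Answer: 64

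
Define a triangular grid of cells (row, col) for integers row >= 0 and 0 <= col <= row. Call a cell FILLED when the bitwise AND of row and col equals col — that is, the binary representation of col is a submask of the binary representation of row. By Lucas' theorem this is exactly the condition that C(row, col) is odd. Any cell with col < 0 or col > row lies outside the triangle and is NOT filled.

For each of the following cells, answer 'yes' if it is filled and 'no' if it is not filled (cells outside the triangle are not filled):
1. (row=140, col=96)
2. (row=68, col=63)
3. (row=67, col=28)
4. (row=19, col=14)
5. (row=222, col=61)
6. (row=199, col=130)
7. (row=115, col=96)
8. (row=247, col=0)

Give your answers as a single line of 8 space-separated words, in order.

(140,96): row=0b10001100, col=0b1100000, row AND col = 0b0 = 0; 0 != 96 -> empty
(68,63): row=0b1000100, col=0b111111, row AND col = 0b100 = 4; 4 != 63 -> empty
(67,28): row=0b1000011, col=0b11100, row AND col = 0b0 = 0; 0 != 28 -> empty
(19,14): row=0b10011, col=0b1110, row AND col = 0b10 = 2; 2 != 14 -> empty
(222,61): row=0b11011110, col=0b111101, row AND col = 0b11100 = 28; 28 != 61 -> empty
(199,130): row=0b11000111, col=0b10000010, row AND col = 0b10000010 = 130; 130 == 130 -> filled
(115,96): row=0b1110011, col=0b1100000, row AND col = 0b1100000 = 96; 96 == 96 -> filled
(247,0): row=0b11110111, col=0b0, row AND col = 0b0 = 0; 0 == 0 -> filled

Answer: no no no no no yes yes yes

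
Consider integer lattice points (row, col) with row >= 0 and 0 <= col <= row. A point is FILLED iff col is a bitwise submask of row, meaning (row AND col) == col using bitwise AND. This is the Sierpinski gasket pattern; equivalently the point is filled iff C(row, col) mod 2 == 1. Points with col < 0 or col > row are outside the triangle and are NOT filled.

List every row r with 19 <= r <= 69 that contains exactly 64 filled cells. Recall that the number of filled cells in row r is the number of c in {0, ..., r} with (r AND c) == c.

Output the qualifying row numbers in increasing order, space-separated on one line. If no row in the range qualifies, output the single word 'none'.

Row r has 2^popcount(r) filled cells, so we need popcount(r) = log2(64) = 6.
Scan r = 19..69 and keep those with exactly 6 one-bits:
r=19=10011 popcount=3 -> skip
r=20=10100 popcount=2 -> skip
r=21=10101 popcount=3 -> skip
r=22=10110 popcount=3 -> skip
r=23=10111 popcount=4 -> skip
r=24=11000 popcount=2 -> skip
r=25=11001 popcount=3 -> skip
r=26=11010 popcount=3 -> skip
r=27=11011 popcount=4 -> skip
r=28=11100 popcount=3 -> skip
r=29=11101 popcount=4 -> skip
r=30=11110 popcount=4 -> skip
r=31=11111 popcount=5 -> skip
r=32=100000 popcount=1 -> skip
r=33=100001 popcount=2 -> skip
r=34=100010 popcount=2 -> skip
r=35=100011 popcount=3 -> skip
r=36=100100 popcount=2 -> skip
r=37=100101 popcount=3 -> skip
r=38=100110 popcount=3 -> skip
r=39=100111 popcount=4 -> skip
r=40=101000 popcount=2 -> skip
r=41=101001 popcount=3 -> skip
r=42=101010 popcount=3 -> skip
r=43=101011 popcount=4 -> skip
r=44=101100 popcount=3 -> skip
r=45=101101 popcount=4 -> skip
r=46=101110 popcount=4 -> skip
r=47=101111 popcount=5 -> skip
r=48=110000 popcount=2 -> skip
r=49=110001 popcount=3 -> skip
r=50=110010 popcount=3 -> skip
r=51=110011 popcount=4 -> skip
r=52=110100 popcount=3 -> skip
r=53=110101 popcount=4 -> skip
r=54=110110 popcount=4 -> skip
r=55=110111 popcount=5 -> skip
r=56=111000 popcount=3 -> skip
r=57=111001 popcount=4 -> skip
r=58=111010 popcount=4 -> skip
r=59=111011 popcount=5 -> skip
r=60=111100 popcount=4 -> skip
r=61=111101 popcount=5 -> skip
r=62=111110 popcount=5 -> skip
r=63=111111 popcount=6 -> KEEP
r=64=1000000 popcount=1 -> skip
r=65=1000001 popcount=2 -> skip
r=66=1000010 popcount=2 -> skip
r=67=1000011 popcount=3 -> skip
r=68=1000100 popcount=2 -> skip
r=69=1000101 popcount=3 -> skip
Kept rows: 63

Answer: 63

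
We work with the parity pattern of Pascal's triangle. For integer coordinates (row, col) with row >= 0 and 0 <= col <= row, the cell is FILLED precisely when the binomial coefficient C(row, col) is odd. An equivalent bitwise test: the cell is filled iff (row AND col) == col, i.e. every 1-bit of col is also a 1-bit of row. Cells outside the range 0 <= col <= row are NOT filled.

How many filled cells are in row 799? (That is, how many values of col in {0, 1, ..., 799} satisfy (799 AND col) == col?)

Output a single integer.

Answer: 128

Derivation:
799 in binary = 1100011111
popcount(799) = number of 1-bits in 1100011111 = 7
A col c satisfies (799 AND c) == c iff every set bit of c is also set in 799; each of the 7 set bits of 799 can independently be on or off in c.
count = 2^7 = 128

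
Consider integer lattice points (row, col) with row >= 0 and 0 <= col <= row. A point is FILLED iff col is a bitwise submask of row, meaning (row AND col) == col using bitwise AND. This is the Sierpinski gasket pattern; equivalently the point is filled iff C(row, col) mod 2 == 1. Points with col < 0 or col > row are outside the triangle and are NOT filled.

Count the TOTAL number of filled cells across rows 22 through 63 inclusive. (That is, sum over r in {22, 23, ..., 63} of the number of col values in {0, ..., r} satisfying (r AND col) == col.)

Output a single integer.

r22=10110 pc3: +8 =8
r23=10111 pc4: +16 =24
r24=11000 pc2: +4 =28
r25=11001 pc3: +8 =36
r26=11010 pc3: +8 =44
r27=11011 pc4: +16 =60
r28=11100 pc3: +8 =68
r29=11101 pc4: +16 =84
r30=11110 pc4: +16 =100
r31=11111 pc5: +32 =132
r32=100000 pc1: +2 =134
r33=100001 pc2: +4 =138
r34=100010 pc2: +4 =142
r35=100011 pc3: +8 =150
r36=100100 pc2: +4 =154
r37=100101 pc3: +8 =162
r38=100110 pc3: +8 =170
r39=100111 pc4: +16 =186
r40=101000 pc2: +4 =190
r41=101001 pc3: +8 =198
r42=101010 pc3: +8 =206
r43=101011 pc4: +16 =222
r44=101100 pc3: +8 =230
r45=101101 pc4: +16 =246
r46=101110 pc4: +16 =262
r47=101111 pc5: +32 =294
r48=110000 pc2: +4 =298
r49=110001 pc3: +8 =306
r50=110010 pc3: +8 =314
r51=110011 pc4: +16 =330
r52=110100 pc3: +8 =338
r53=110101 pc4: +16 =354
r54=110110 pc4: +16 =370
r55=110111 pc5: +32 =402
r56=111000 pc3: +8 =410
r57=111001 pc4: +16 =426
r58=111010 pc4: +16 =442
r59=111011 pc5: +32 =474
r60=111100 pc4: +16 =490
r61=111101 pc5: +32 =522
r62=111110 pc5: +32 =554
r63=111111 pc6: +64 =618

Answer: 618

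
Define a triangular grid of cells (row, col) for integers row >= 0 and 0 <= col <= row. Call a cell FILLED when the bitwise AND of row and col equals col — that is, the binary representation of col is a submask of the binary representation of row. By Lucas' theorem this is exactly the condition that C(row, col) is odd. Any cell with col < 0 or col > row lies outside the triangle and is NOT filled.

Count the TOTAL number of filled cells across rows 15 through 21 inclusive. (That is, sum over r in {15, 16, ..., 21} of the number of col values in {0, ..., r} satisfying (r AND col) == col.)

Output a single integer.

r15=1111 pc4: +16 =16
r16=10000 pc1: +2 =18
r17=10001 pc2: +4 =22
r18=10010 pc2: +4 =26
r19=10011 pc3: +8 =34
r20=10100 pc2: +4 =38
r21=10101 pc3: +8 =46

Answer: 46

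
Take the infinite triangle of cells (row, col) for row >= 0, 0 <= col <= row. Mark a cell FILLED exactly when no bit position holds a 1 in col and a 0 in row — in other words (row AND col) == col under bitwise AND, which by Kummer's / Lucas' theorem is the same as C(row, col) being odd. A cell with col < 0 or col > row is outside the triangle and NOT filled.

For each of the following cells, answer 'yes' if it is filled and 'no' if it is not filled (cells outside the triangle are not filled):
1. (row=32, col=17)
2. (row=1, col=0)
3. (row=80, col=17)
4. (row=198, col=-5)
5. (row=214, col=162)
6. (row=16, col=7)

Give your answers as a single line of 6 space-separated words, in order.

Answer: no yes no no no no

Derivation:
(32,17): row=0b100000, col=0b10001, row AND col = 0b0 = 0; 0 != 17 -> empty
(1,0): row=0b1, col=0b0, row AND col = 0b0 = 0; 0 == 0 -> filled
(80,17): row=0b1010000, col=0b10001, row AND col = 0b10000 = 16; 16 != 17 -> empty
(198,-5): col outside [0, 198] -> not filled
(214,162): row=0b11010110, col=0b10100010, row AND col = 0b10000010 = 130; 130 != 162 -> empty
(16,7): row=0b10000, col=0b111, row AND col = 0b0 = 0; 0 != 7 -> empty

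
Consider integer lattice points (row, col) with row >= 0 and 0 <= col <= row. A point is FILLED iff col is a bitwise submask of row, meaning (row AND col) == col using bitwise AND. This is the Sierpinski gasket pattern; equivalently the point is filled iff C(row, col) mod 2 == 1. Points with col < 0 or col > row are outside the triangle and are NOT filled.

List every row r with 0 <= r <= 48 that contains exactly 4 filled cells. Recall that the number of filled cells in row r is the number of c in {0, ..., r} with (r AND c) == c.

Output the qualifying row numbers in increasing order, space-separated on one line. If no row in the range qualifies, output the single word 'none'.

Row r has 2^popcount(r) filled cells, so we need popcount(r) = log2(4) = 2.
Scan r = 0..48 and keep those with exactly 2 one-bits:
r=0=0 popcount=0 -> skip
r=1=1 popcount=1 -> skip
r=2=10 popcount=1 -> skip
r=3=11 popcount=2 -> KEEP
r=4=100 popcount=1 -> skip
r=5=101 popcount=2 -> KEEP
r=6=110 popcount=2 -> KEEP
r=7=111 popcount=3 -> skip
r=8=1000 popcount=1 -> skip
r=9=1001 popcount=2 -> KEEP
r=10=1010 popcount=2 -> KEEP
r=11=1011 popcount=3 -> skip
r=12=1100 popcount=2 -> KEEP
r=13=1101 popcount=3 -> skip
r=14=1110 popcount=3 -> skip
r=15=1111 popcount=4 -> skip
r=16=10000 popcount=1 -> skip
r=17=10001 popcount=2 -> KEEP
r=18=10010 popcount=2 -> KEEP
r=19=10011 popcount=3 -> skip
r=20=10100 popcount=2 -> KEEP
r=21=10101 popcount=3 -> skip
r=22=10110 popcount=3 -> skip
r=23=10111 popcount=4 -> skip
r=24=11000 popcount=2 -> KEEP
r=25=11001 popcount=3 -> skip
r=26=11010 popcount=3 -> skip
r=27=11011 popcount=4 -> skip
r=28=11100 popcount=3 -> skip
r=29=11101 popcount=4 -> skip
r=30=11110 popcount=4 -> skip
r=31=11111 popcount=5 -> skip
r=32=100000 popcount=1 -> skip
r=33=100001 popcount=2 -> KEEP
r=34=100010 popcount=2 -> KEEP
r=35=100011 popcount=3 -> skip
r=36=100100 popcount=2 -> KEEP
r=37=100101 popcount=3 -> skip
r=38=100110 popcount=3 -> skip
r=39=100111 popcount=4 -> skip
r=40=101000 popcount=2 -> KEEP
r=41=101001 popcount=3 -> skip
r=42=101010 popcount=3 -> skip
r=43=101011 popcount=4 -> skip
r=44=101100 popcount=3 -> skip
r=45=101101 popcount=4 -> skip
r=46=101110 popcount=4 -> skip
r=47=101111 popcount=5 -> skip
r=48=110000 popcount=2 -> KEEP
Kept rows: 3 5 6 9 10 12 17 18 20 24 33 34 36 40 48

Answer: 3 5 6 9 10 12 17 18 20 24 33 34 36 40 48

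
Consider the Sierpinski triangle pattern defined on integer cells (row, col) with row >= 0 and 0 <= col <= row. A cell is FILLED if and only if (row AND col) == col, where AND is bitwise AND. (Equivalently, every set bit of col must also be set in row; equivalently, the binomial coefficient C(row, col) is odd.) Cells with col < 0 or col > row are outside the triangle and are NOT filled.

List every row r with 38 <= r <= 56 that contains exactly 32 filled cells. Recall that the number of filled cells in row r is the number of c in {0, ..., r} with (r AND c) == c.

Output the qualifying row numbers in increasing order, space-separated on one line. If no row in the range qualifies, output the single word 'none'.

Row r has 2^popcount(r) filled cells, so we need popcount(r) = log2(32) = 5.
Scan r = 38..56 and keep those with exactly 5 one-bits:
r=38=100110 popcount=3 -> skip
r=39=100111 popcount=4 -> skip
r=40=101000 popcount=2 -> skip
r=41=101001 popcount=3 -> skip
r=42=101010 popcount=3 -> skip
r=43=101011 popcount=4 -> skip
r=44=101100 popcount=3 -> skip
r=45=101101 popcount=4 -> skip
r=46=101110 popcount=4 -> skip
r=47=101111 popcount=5 -> KEEP
r=48=110000 popcount=2 -> skip
r=49=110001 popcount=3 -> skip
r=50=110010 popcount=3 -> skip
r=51=110011 popcount=4 -> skip
r=52=110100 popcount=3 -> skip
r=53=110101 popcount=4 -> skip
r=54=110110 popcount=4 -> skip
r=55=110111 popcount=5 -> KEEP
r=56=111000 popcount=3 -> skip
Kept rows: 47 55

Answer: 47 55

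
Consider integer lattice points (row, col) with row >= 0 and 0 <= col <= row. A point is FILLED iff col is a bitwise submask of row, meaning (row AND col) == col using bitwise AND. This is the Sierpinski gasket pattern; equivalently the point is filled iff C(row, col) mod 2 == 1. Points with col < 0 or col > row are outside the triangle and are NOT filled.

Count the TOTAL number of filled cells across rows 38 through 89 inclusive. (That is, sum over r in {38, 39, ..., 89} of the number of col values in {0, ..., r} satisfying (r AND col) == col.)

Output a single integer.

r38=100110 pc3: +8 =8
r39=100111 pc4: +16 =24
r40=101000 pc2: +4 =28
r41=101001 pc3: +8 =36
r42=101010 pc3: +8 =44
r43=101011 pc4: +16 =60
r44=101100 pc3: +8 =68
r45=101101 pc4: +16 =84
r46=101110 pc4: +16 =100
r47=101111 pc5: +32 =132
r48=110000 pc2: +4 =136
r49=110001 pc3: +8 =144
r50=110010 pc3: +8 =152
r51=110011 pc4: +16 =168
r52=110100 pc3: +8 =176
r53=110101 pc4: +16 =192
r54=110110 pc4: +16 =208
r55=110111 pc5: +32 =240
r56=111000 pc3: +8 =248
r57=111001 pc4: +16 =264
r58=111010 pc4: +16 =280
r59=111011 pc5: +32 =312
r60=111100 pc4: +16 =328
r61=111101 pc5: +32 =360
r62=111110 pc5: +32 =392
r63=111111 pc6: +64 =456
r64=1000000 pc1: +2 =458
r65=1000001 pc2: +4 =462
r66=1000010 pc2: +4 =466
r67=1000011 pc3: +8 =474
r68=1000100 pc2: +4 =478
r69=1000101 pc3: +8 =486
r70=1000110 pc3: +8 =494
r71=1000111 pc4: +16 =510
r72=1001000 pc2: +4 =514
r73=1001001 pc3: +8 =522
r74=1001010 pc3: +8 =530
r75=1001011 pc4: +16 =546
r76=1001100 pc3: +8 =554
r77=1001101 pc4: +16 =570
r78=1001110 pc4: +16 =586
r79=1001111 pc5: +32 =618
r80=1010000 pc2: +4 =622
r81=1010001 pc3: +8 =630
r82=1010010 pc3: +8 =638
r83=1010011 pc4: +16 =654
r84=1010100 pc3: +8 =662
r85=1010101 pc4: +16 =678
r86=1010110 pc4: +16 =694
r87=1010111 pc5: +32 =726
r88=1011000 pc3: +8 =734
r89=1011001 pc4: +16 =750

Answer: 750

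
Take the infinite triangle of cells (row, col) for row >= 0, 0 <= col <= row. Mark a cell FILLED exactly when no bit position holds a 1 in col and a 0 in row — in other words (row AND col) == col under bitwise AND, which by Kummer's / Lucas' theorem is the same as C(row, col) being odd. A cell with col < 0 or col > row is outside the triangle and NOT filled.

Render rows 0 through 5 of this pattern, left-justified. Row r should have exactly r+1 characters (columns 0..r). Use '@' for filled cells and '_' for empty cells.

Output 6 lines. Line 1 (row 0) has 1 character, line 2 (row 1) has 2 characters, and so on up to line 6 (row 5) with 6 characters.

r0=0: @
r1=1: @@
r2=10: @_@
r3=11: @@@@
r4=100: @___@
r5=101: @@__@@

Answer: @
@@
@_@
@@@@
@___@
@@__@@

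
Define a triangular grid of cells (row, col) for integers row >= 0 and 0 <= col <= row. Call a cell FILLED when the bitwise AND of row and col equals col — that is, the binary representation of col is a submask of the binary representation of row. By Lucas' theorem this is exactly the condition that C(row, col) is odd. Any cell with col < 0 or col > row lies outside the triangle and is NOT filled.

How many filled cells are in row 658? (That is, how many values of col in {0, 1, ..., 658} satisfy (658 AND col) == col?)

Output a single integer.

Answer: 16

Derivation:
658 in binary = 1010010010
popcount(658) = number of 1-bits in 1010010010 = 4
A col c satisfies (658 AND c) == c iff every set bit of c is also set in 658; each of the 4 set bits of 658 can independently be on or off in c.
count = 2^4 = 16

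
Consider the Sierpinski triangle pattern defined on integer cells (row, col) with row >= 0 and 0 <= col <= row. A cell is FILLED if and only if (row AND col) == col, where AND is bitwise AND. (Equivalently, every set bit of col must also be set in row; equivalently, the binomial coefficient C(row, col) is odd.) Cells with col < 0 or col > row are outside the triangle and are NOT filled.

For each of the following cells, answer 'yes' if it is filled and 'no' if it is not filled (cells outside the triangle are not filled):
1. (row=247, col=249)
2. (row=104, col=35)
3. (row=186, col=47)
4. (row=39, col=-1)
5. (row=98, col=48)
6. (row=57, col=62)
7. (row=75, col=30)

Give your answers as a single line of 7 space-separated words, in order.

Answer: no no no no no no no

Derivation:
(247,249): col outside [0, 247] -> not filled
(104,35): row=0b1101000, col=0b100011, row AND col = 0b100000 = 32; 32 != 35 -> empty
(186,47): row=0b10111010, col=0b101111, row AND col = 0b101010 = 42; 42 != 47 -> empty
(39,-1): col outside [0, 39] -> not filled
(98,48): row=0b1100010, col=0b110000, row AND col = 0b100000 = 32; 32 != 48 -> empty
(57,62): col outside [0, 57] -> not filled
(75,30): row=0b1001011, col=0b11110, row AND col = 0b1010 = 10; 10 != 30 -> empty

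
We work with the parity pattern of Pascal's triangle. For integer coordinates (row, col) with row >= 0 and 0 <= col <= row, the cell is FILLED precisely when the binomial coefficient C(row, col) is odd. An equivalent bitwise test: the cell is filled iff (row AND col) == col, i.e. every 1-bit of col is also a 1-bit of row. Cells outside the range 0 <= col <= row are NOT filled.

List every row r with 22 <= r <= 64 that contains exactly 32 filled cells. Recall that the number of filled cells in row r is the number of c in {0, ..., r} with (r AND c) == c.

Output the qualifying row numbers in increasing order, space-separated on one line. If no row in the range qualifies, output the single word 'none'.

Answer: 31 47 55 59 61 62

Derivation:
Row r has 2^popcount(r) filled cells, so we need popcount(r) = log2(32) = 5.
Scan r = 22..64 and keep those with exactly 5 one-bits:
r=22=10110 popcount=3 -> skip
r=23=10111 popcount=4 -> skip
r=24=11000 popcount=2 -> skip
r=25=11001 popcount=3 -> skip
r=26=11010 popcount=3 -> skip
r=27=11011 popcount=4 -> skip
r=28=11100 popcount=3 -> skip
r=29=11101 popcount=4 -> skip
r=30=11110 popcount=4 -> skip
r=31=11111 popcount=5 -> KEEP
r=32=100000 popcount=1 -> skip
r=33=100001 popcount=2 -> skip
r=34=100010 popcount=2 -> skip
r=35=100011 popcount=3 -> skip
r=36=100100 popcount=2 -> skip
r=37=100101 popcount=3 -> skip
r=38=100110 popcount=3 -> skip
r=39=100111 popcount=4 -> skip
r=40=101000 popcount=2 -> skip
r=41=101001 popcount=3 -> skip
r=42=101010 popcount=3 -> skip
r=43=101011 popcount=4 -> skip
r=44=101100 popcount=3 -> skip
r=45=101101 popcount=4 -> skip
r=46=101110 popcount=4 -> skip
r=47=101111 popcount=5 -> KEEP
r=48=110000 popcount=2 -> skip
r=49=110001 popcount=3 -> skip
r=50=110010 popcount=3 -> skip
r=51=110011 popcount=4 -> skip
r=52=110100 popcount=3 -> skip
r=53=110101 popcount=4 -> skip
r=54=110110 popcount=4 -> skip
r=55=110111 popcount=5 -> KEEP
r=56=111000 popcount=3 -> skip
r=57=111001 popcount=4 -> skip
r=58=111010 popcount=4 -> skip
r=59=111011 popcount=5 -> KEEP
r=60=111100 popcount=4 -> skip
r=61=111101 popcount=5 -> KEEP
r=62=111110 popcount=5 -> KEEP
r=63=111111 popcount=6 -> skip
r=64=1000000 popcount=1 -> skip
Kept rows: 31 47 55 59 61 62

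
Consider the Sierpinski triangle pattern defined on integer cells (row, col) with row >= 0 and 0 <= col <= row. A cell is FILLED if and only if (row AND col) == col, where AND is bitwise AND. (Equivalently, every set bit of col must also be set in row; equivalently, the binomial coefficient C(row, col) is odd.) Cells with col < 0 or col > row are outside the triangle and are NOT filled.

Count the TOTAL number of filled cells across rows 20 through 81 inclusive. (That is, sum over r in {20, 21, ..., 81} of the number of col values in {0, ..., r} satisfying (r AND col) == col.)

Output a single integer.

Answer: 804

Derivation:
r20=10100 pc2: +4 =4
r21=10101 pc3: +8 =12
r22=10110 pc3: +8 =20
r23=10111 pc4: +16 =36
r24=11000 pc2: +4 =40
r25=11001 pc3: +8 =48
r26=11010 pc3: +8 =56
r27=11011 pc4: +16 =72
r28=11100 pc3: +8 =80
r29=11101 pc4: +16 =96
r30=11110 pc4: +16 =112
r31=11111 pc5: +32 =144
r32=100000 pc1: +2 =146
r33=100001 pc2: +4 =150
r34=100010 pc2: +4 =154
r35=100011 pc3: +8 =162
r36=100100 pc2: +4 =166
r37=100101 pc3: +8 =174
r38=100110 pc3: +8 =182
r39=100111 pc4: +16 =198
r40=101000 pc2: +4 =202
r41=101001 pc3: +8 =210
r42=101010 pc3: +8 =218
r43=101011 pc4: +16 =234
r44=101100 pc3: +8 =242
r45=101101 pc4: +16 =258
r46=101110 pc4: +16 =274
r47=101111 pc5: +32 =306
r48=110000 pc2: +4 =310
r49=110001 pc3: +8 =318
r50=110010 pc3: +8 =326
r51=110011 pc4: +16 =342
r52=110100 pc3: +8 =350
r53=110101 pc4: +16 =366
r54=110110 pc4: +16 =382
r55=110111 pc5: +32 =414
r56=111000 pc3: +8 =422
r57=111001 pc4: +16 =438
r58=111010 pc4: +16 =454
r59=111011 pc5: +32 =486
r60=111100 pc4: +16 =502
r61=111101 pc5: +32 =534
r62=111110 pc5: +32 =566
r63=111111 pc6: +64 =630
r64=1000000 pc1: +2 =632
r65=1000001 pc2: +4 =636
r66=1000010 pc2: +4 =640
r67=1000011 pc3: +8 =648
r68=1000100 pc2: +4 =652
r69=1000101 pc3: +8 =660
r70=1000110 pc3: +8 =668
r71=1000111 pc4: +16 =684
r72=1001000 pc2: +4 =688
r73=1001001 pc3: +8 =696
r74=1001010 pc3: +8 =704
r75=1001011 pc4: +16 =720
r76=1001100 pc3: +8 =728
r77=1001101 pc4: +16 =744
r78=1001110 pc4: +16 =760
r79=1001111 pc5: +32 =792
r80=1010000 pc2: +4 =796
r81=1010001 pc3: +8 =804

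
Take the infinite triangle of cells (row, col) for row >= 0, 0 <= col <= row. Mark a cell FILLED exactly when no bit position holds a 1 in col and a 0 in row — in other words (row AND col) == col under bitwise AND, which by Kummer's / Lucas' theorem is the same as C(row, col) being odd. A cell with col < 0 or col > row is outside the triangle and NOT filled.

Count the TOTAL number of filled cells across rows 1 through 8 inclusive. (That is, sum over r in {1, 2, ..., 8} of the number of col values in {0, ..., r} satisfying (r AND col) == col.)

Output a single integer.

Answer: 28

Derivation:
r1=1 pc1: +2 =2
r2=10 pc1: +2 =4
r3=11 pc2: +4 =8
r4=100 pc1: +2 =10
r5=101 pc2: +4 =14
r6=110 pc2: +4 =18
r7=111 pc3: +8 =26
r8=1000 pc1: +2 =28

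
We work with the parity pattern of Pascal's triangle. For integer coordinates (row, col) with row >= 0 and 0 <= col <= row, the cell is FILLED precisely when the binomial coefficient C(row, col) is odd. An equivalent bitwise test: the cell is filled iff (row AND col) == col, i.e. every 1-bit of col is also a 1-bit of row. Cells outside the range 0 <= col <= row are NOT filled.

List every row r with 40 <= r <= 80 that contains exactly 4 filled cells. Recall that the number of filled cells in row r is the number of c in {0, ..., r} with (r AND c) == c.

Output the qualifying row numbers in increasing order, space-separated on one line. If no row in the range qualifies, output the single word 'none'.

Row r has 2^popcount(r) filled cells, so we need popcount(r) = log2(4) = 2.
Scan r = 40..80 and keep those with exactly 2 one-bits:
r=40=101000 popcount=2 -> KEEP
r=41=101001 popcount=3 -> skip
r=42=101010 popcount=3 -> skip
r=43=101011 popcount=4 -> skip
r=44=101100 popcount=3 -> skip
r=45=101101 popcount=4 -> skip
r=46=101110 popcount=4 -> skip
r=47=101111 popcount=5 -> skip
r=48=110000 popcount=2 -> KEEP
r=49=110001 popcount=3 -> skip
r=50=110010 popcount=3 -> skip
r=51=110011 popcount=4 -> skip
r=52=110100 popcount=3 -> skip
r=53=110101 popcount=4 -> skip
r=54=110110 popcount=4 -> skip
r=55=110111 popcount=5 -> skip
r=56=111000 popcount=3 -> skip
r=57=111001 popcount=4 -> skip
r=58=111010 popcount=4 -> skip
r=59=111011 popcount=5 -> skip
r=60=111100 popcount=4 -> skip
r=61=111101 popcount=5 -> skip
r=62=111110 popcount=5 -> skip
r=63=111111 popcount=6 -> skip
r=64=1000000 popcount=1 -> skip
r=65=1000001 popcount=2 -> KEEP
r=66=1000010 popcount=2 -> KEEP
r=67=1000011 popcount=3 -> skip
r=68=1000100 popcount=2 -> KEEP
r=69=1000101 popcount=3 -> skip
r=70=1000110 popcount=3 -> skip
r=71=1000111 popcount=4 -> skip
r=72=1001000 popcount=2 -> KEEP
r=73=1001001 popcount=3 -> skip
r=74=1001010 popcount=3 -> skip
r=75=1001011 popcount=4 -> skip
r=76=1001100 popcount=3 -> skip
r=77=1001101 popcount=4 -> skip
r=78=1001110 popcount=4 -> skip
r=79=1001111 popcount=5 -> skip
r=80=1010000 popcount=2 -> KEEP
Kept rows: 40 48 65 66 68 72 80

Answer: 40 48 65 66 68 72 80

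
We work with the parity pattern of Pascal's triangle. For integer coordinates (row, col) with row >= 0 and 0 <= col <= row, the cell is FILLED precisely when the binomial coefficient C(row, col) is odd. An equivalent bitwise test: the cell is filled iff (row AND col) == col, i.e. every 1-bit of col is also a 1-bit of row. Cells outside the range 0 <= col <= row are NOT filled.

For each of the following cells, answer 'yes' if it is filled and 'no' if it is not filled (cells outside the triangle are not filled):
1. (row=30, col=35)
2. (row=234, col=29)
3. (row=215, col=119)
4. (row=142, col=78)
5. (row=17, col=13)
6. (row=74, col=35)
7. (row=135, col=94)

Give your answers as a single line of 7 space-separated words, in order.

Answer: no no no no no no no

Derivation:
(30,35): col outside [0, 30] -> not filled
(234,29): row=0b11101010, col=0b11101, row AND col = 0b1000 = 8; 8 != 29 -> empty
(215,119): row=0b11010111, col=0b1110111, row AND col = 0b1010111 = 87; 87 != 119 -> empty
(142,78): row=0b10001110, col=0b1001110, row AND col = 0b1110 = 14; 14 != 78 -> empty
(17,13): row=0b10001, col=0b1101, row AND col = 0b1 = 1; 1 != 13 -> empty
(74,35): row=0b1001010, col=0b100011, row AND col = 0b10 = 2; 2 != 35 -> empty
(135,94): row=0b10000111, col=0b1011110, row AND col = 0b110 = 6; 6 != 94 -> empty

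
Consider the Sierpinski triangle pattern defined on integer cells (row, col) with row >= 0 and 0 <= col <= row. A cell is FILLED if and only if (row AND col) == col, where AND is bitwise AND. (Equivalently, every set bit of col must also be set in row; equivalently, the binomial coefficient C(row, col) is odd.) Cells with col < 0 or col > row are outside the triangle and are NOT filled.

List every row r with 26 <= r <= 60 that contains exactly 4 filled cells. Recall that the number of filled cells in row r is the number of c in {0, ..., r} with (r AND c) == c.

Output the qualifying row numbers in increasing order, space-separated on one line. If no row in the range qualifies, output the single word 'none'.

Answer: 33 34 36 40 48

Derivation:
Row r has 2^popcount(r) filled cells, so we need popcount(r) = log2(4) = 2.
Scan r = 26..60 and keep those with exactly 2 one-bits:
r=26=11010 popcount=3 -> skip
r=27=11011 popcount=4 -> skip
r=28=11100 popcount=3 -> skip
r=29=11101 popcount=4 -> skip
r=30=11110 popcount=4 -> skip
r=31=11111 popcount=5 -> skip
r=32=100000 popcount=1 -> skip
r=33=100001 popcount=2 -> KEEP
r=34=100010 popcount=2 -> KEEP
r=35=100011 popcount=3 -> skip
r=36=100100 popcount=2 -> KEEP
r=37=100101 popcount=3 -> skip
r=38=100110 popcount=3 -> skip
r=39=100111 popcount=4 -> skip
r=40=101000 popcount=2 -> KEEP
r=41=101001 popcount=3 -> skip
r=42=101010 popcount=3 -> skip
r=43=101011 popcount=4 -> skip
r=44=101100 popcount=3 -> skip
r=45=101101 popcount=4 -> skip
r=46=101110 popcount=4 -> skip
r=47=101111 popcount=5 -> skip
r=48=110000 popcount=2 -> KEEP
r=49=110001 popcount=3 -> skip
r=50=110010 popcount=3 -> skip
r=51=110011 popcount=4 -> skip
r=52=110100 popcount=3 -> skip
r=53=110101 popcount=4 -> skip
r=54=110110 popcount=4 -> skip
r=55=110111 popcount=5 -> skip
r=56=111000 popcount=3 -> skip
r=57=111001 popcount=4 -> skip
r=58=111010 popcount=4 -> skip
r=59=111011 popcount=5 -> skip
r=60=111100 popcount=4 -> skip
Kept rows: 33 34 36 40 48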